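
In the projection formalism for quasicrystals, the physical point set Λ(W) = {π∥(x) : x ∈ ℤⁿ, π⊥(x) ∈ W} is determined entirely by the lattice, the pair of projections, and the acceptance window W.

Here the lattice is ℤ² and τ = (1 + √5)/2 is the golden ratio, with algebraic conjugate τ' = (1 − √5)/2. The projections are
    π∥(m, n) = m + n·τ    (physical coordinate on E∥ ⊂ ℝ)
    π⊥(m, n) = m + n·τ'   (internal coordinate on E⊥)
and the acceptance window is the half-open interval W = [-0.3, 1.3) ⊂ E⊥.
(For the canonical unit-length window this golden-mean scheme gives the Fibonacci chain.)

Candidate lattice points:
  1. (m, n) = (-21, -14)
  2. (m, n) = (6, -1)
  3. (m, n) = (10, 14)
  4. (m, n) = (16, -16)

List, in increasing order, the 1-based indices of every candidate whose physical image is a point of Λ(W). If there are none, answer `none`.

Numerically τ ≈ 1.61803 and τ' = −1/τ ≈ -0.61803.
[1] lift (-21,-14): star map gives -12.34752; window check -0.3 ≤ -12.34752 < 1.3 is false → out
[2] lift (6,-1): star map gives 6.61803; window check -0.3 ≤ 6.61803 < 1.3 is false → out
[3] lift (10,14): star map gives 1.34752; window check -0.3 ≤ 1.34752 < 1.3 is false → out
[4] lift (16,-16): star map gives 25.88854; window check -0.3 ≤ 25.88854 < 1.3 is false → out

none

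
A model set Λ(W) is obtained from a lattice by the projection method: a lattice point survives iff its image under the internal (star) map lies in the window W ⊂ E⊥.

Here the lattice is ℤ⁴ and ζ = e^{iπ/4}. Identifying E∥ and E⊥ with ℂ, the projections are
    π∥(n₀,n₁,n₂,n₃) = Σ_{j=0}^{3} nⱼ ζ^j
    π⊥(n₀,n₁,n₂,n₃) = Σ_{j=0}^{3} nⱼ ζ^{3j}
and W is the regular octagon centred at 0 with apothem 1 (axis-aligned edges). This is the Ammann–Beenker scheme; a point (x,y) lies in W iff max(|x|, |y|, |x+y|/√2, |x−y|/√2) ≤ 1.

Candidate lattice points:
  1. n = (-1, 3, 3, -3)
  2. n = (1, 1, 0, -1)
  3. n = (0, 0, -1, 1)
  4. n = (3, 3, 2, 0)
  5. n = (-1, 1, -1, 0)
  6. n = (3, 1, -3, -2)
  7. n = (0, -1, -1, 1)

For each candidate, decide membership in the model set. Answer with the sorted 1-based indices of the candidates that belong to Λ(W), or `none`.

2, 4

π⊥(n) = n₀ + n₁ζ³ + n₂ζ⁶ + n₃ζ⁹ where ζ = e^{iπ/4}.
#1 (-1, 3, 3, -3): internal (-5.2426, -3.0000); octagon support 5.8284 vs apothem 1 → ∉ W
#2 (1, 1, 0, -1): internal (-0.4142, 0.0000); octagon support 0.4142 vs apothem 1 → ∈ W
#3 (0, 0, -1, 1): internal (0.7071, 1.7071); octagon support 1.7071 vs apothem 1 → ∉ W
#4 (3, 3, 2, 0): internal (0.8787, 0.1213); octagon support 0.8787 vs apothem 1 → ∈ W
#5 (-1, 1, -1, 0): internal (-1.7071, 1.7071); octagon support 2.4142 vs apothem 1 → ∉ W
#6 (3, 1, -3, -2): internal (0.8787, 2.2929); octagon support 2.2929 vs apothem 1 → ∉ W
#7 (0, -1, -1, 1): internal (1.4142, 1.0000); octagon support 1.7071 vs apothem 1 → ∉ W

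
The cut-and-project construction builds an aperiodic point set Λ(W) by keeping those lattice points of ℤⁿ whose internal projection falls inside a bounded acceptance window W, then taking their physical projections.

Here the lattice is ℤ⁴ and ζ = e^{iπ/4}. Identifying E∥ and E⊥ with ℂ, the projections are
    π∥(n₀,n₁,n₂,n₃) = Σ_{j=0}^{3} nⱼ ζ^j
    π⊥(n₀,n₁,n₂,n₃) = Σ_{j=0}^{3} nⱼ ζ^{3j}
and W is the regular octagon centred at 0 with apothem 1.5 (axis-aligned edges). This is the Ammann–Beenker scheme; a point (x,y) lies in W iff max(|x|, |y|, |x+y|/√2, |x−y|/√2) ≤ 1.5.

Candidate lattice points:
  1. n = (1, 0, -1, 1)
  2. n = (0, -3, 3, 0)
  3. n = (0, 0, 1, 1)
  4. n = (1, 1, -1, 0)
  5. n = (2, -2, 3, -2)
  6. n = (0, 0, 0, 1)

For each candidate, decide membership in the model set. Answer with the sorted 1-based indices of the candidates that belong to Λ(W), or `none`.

π⊥(n) = n₀ + n₁ζ³ + n₂ζ⁶ + n₃ζ⁹ where ζ = e^{iπ/4}.
candidate 1: n = (1, 0, -1, 1) → π⊥ ≈ (+1.70711, +1.70711); max(|x|,|y|,|x±y|/√2) = 2.41421 > 1.5 ⇒ ∉ W
candidate 2: n = (0, -3, 3, 0) → π⊥ ≈ (+2.12132, -5.12132); max(|x|,|y|,|x±y|/√2) = 5.12132 > 1.5 ⇒ ∉ W
candidate 3: n = (0, 0, 1, 1) → π⊥ ≈ (+0.70711, -0.29289); max(|x|,|y|,|x±y|/√2) = 0.70711 ≤ 1.5 ⇒ ∈ W
candidate 4: n = (1, 1, -1, 0) → π⊥ ≈ (+0.29289, +1.70711); max(|x|,|y|,|x±y|/√2) = 1.70711 > 1.5 ⇒ ∉ W
candidate 5: n = (2, -2, 3, -2) → π⊥ ≈ (+2.00000, -5.82843); max(|x|,|y|,|x±y|/√2) = 5.82843 > 1.5 ⇒ ∉ W
candidate 6: n = (0, 0, 0, 1) → π⊥ ≈ (+0.70711, +0.70711); max(|x|,|y|,|x±y|/√2) = 1.00000 ≤ 1.5 ⇒ ∈ W

3, 6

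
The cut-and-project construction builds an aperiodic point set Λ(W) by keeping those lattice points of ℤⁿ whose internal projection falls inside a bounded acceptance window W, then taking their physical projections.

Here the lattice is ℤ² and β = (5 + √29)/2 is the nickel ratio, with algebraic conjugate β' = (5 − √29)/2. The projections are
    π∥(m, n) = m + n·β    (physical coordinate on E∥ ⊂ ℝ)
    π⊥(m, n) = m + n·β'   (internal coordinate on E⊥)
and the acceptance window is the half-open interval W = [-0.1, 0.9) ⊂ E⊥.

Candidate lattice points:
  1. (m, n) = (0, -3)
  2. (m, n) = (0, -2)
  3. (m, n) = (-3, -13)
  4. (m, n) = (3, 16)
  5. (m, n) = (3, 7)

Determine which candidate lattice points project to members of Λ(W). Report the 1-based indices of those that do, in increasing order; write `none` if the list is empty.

Numerically β ≈ 5.192582 and β' = −1/β ≈ -0.192582.
#1 (0,-3): internal coord 0 + (-3)·β' = +0.577747; +0.577747 ∈ [-0.1, 0.9) → IN Λ
#2 (0,-2): internal coord 0 + (-2)·β' = +0.385165; +0.385165 ∈ [-0.1, 0.9) → IN Λ
#3 (-3,-13): internal coord -3 + (-13)·β' = -0.496429; -0.496429 ∉ [-0.1, 0.9) → out
#4 (3,16): internal coord 3 + (16)·β' = -0.081318; -0.081318 ∈ [-0.1, 0.9) → IN Λ
#5 (3,7): internal coord 3 + (7)·β' = +1.651923; +1.651923 ∉ [-0.1, 0.9) → out

1, 2, 4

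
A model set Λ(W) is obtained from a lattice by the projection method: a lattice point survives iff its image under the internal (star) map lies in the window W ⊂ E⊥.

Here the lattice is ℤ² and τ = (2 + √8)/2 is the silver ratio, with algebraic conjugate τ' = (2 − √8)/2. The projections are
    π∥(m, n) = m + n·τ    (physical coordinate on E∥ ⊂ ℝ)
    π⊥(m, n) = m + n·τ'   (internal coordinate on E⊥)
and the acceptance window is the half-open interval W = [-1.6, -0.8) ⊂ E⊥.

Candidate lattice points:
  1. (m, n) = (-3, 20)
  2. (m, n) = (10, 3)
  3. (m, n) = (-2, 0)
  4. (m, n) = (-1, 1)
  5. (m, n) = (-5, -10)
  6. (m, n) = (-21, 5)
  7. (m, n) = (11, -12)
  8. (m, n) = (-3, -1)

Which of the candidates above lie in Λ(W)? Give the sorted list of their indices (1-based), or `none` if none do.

τ' = (2−√8)/2 ≈ -0.41421.
[1] lift (-3,20): star map gives -11.28427; window check -1.6 ≤ -11.28427 < -0.8 is false → out
[2] lift (10,3): star map gives 8.75736; window check -1.6 ≤ 8.75736 < -0.8 is false → out
[3] lift (-2,0): star map gives -2.00000; window check -1.6 ≤ -2.00000 < -0.8 is false → out
[4] lift (-1,1): star map gives -1.41421; window check -1.6 ≤ -1.41421 < -0.8 is true → IN Λ
[5] lift (-5,-10): star map gives -0.85786; window check -1.6 ≤ -0.85786 < -0.8 is true → IN Λ
[6] lift (-21,5): star map gives -23.07107; window check -1.6 ≤ -23.07107 < -0.8 is false → out
[7] lift (11,-12): star map gives 15.97056; window check -1.6 ≤ 15.97056 < -0.8 is false → out
[8] lift (-3,-1): star map gives -2.58579; window check -1.6 ≤ -2.58579 < -0.8 is false → out

4, 5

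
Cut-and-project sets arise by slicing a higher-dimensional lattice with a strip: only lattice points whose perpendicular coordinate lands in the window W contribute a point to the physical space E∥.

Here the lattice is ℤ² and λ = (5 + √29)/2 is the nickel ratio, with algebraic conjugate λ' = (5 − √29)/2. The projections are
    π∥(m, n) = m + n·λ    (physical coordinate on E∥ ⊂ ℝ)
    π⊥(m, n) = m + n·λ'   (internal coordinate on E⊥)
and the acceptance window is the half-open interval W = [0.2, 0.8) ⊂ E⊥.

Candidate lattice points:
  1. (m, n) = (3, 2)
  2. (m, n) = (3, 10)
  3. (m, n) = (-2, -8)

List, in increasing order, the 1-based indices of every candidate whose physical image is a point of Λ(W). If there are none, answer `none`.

Compute λ' = (5−√29)/2 = -0.19258, so π⊥(m,n) = m -0.19258·n.
candidate 1: (m,n)=(3,2) → π∥ = 3+2·λ ≈ 13.38516, π⊥ = 3+2·λ' ≈ 2.61484 ∉ [0.2, 0.8) ⇒ out
candidate 2: (m,n)=(3,10) → π∥ = 3+10·λ ≈ 54.92582, π⊥ = 3+10·λ' ≈ 1.07418 ∉ [0.2, 0.8) ⇒ out
candidate 3: (m,n)=(-2,-8) → π∥ = -2-8·λ ≈ -43.54066, π⊥ = -2-8·λ' ≈ -0.45934 ∉ [0.2, 0.8) ⇒ out

none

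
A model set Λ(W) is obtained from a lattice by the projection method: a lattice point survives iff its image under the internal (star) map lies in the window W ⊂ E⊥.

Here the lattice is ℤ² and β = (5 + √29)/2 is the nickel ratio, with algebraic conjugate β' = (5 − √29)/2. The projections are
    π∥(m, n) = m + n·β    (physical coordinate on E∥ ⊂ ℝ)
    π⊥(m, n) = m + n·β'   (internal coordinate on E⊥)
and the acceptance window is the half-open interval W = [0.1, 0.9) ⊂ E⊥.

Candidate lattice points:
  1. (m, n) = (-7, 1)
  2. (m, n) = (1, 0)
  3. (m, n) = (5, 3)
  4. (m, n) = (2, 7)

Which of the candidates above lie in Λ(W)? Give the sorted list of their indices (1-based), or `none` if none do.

4

Numerically β ≈ 5.19258 and β' = −1/β ≈ -0.19258.
#1 (-7,1): internal coord -7 + (1)·β' = -7.19258; -7.19258 ∉ [0.1, 0.9) → out
#2 (1,0): internal coord 1 + (0)·β' = +1.00000; +1.00000 ∉ [0.1, 0.9) → out
#3 (5,3): internal coord 5 + (3)·β' = +4.42225; +4.42225 ∉ [0.1, 0.9) → out
#4 (2,7): internal coord 2 + (7)·β' = +0.65192; +0.65192 ∈ [0.1, 0.9) → IN Λ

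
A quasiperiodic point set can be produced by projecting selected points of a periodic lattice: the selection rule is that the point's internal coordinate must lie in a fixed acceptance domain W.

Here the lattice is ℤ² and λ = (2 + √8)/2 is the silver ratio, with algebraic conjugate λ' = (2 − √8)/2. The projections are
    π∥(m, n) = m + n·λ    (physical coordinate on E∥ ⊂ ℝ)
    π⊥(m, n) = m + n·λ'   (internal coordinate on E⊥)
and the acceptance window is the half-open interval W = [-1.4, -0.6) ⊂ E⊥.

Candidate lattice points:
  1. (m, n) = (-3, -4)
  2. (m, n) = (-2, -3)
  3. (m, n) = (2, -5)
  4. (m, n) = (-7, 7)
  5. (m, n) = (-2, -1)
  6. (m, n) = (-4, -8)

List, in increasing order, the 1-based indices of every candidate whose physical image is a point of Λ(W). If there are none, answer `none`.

1, 2, 6

Compute λ' = (2−√8)/2 = -0.41421, so π⊥(m,n) = m -0.41421·n.
candidate 1: (m,n)=(-3,-4) → π∥ = -3-4·λ ≈ -12.65685, π⊥ = -3-4·λ' ≈ -1.34315 ∈ [-1.4, -0.6) ⇒ IN Λ
candidate 2: (m,n)=(-2,-3) → π∥ = -2-3·λ ≈ -9.24264, π⊥ = -2-3·λ' ≈ -0.75736 ∈ [-1.4, -0.6) ⇒ IN Λ
candidate 3: (m,n)=(2,-5) → π∥ = 2-5·λ ≈ -10.07107, π⊥ = 2-5·λ' ≈ 4.07107 ∉ [-1.4, -0.6) ⇒ out
candidate 4: (m,n)=(-7,7) → π∥ = -7+7·λ ≈ 9.89949, π⊥ = -7+7·λ' ≈ -9.89949 ∉ [-1.4, -0.6) ⇒ out
candidate 5: (m,n)=(-2,-1) → π∥ = -2-1·λ ≈ -4.41421, π⊥ = -2-1·λ' ≈ -1.58579 ∉ [-1.4, -0.6) ⇒ out
candidate 6: (m,n)=(-4,-8) → π∥ = -4-8·λ ≈ -23.31371, π⊥ = -4-8·λ' ≈ -0.68629 ∈ [-1.4, -0.6) ⇒ IN Λ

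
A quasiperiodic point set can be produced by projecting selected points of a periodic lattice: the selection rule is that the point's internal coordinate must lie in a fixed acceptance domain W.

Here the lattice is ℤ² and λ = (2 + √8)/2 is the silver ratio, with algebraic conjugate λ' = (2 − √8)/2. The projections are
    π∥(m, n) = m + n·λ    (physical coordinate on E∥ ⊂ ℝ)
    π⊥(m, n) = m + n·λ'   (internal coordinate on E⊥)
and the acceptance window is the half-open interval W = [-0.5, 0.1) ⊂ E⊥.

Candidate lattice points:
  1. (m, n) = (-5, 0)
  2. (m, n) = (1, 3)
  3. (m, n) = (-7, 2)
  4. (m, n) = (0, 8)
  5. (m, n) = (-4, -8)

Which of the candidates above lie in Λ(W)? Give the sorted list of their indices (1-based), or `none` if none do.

Numerically λ ≈ 2.41421 and λ' = −1/λ ≈ -0.41421.
[1] lift (-5,0): star map gives -5.00000; window check -0.5 ≤ -5.00000 < 0.1 is false → out
[2] lift (1,3): star map gives -0.24264; window check -0.5 ≤ -0.24264 < 0.1 is true → IN Λ
[3] lift (-7,2): star map gives -7.82843; window check -0.5 ≤ -7.82843 < 0.1 is false → out
[4] lift (0,8): star map gives -3.31371; window check -0.5 ≤ -3.31371 < 0.1 is false → out
[5] lift (-4,-8): star map gives -0.68629; window check -0.5 ≤ -0.68629 < 0.1 is false → out

2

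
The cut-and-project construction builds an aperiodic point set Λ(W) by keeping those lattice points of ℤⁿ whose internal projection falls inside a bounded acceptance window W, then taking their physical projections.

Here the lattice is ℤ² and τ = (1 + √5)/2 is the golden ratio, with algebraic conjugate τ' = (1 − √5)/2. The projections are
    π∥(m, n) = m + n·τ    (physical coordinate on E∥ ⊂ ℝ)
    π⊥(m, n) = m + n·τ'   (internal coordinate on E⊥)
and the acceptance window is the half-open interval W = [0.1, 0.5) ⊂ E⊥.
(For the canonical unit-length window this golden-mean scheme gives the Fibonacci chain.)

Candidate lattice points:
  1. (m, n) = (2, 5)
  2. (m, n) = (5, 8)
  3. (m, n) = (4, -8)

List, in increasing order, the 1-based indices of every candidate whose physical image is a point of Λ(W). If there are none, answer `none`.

none

Numerically τ ≈ 1.61803 and τ' = −1/τ ≈ -0.61803.
candidate 1: (m,n)=(2,5) → π∥ = 2+5·τ ≈ 10.09017, π⊥ = 2+5·τ' ≈ -1.09017 ∉ [0.1, 0.5) ⇒ out
candidate 2: (m,n)=(5,8) → π∥ = 5+8·τ ≈ 17.94427, π⊥ = 5+8·τ' ≈ 0.05573 ∉ [0.1, 0.5) ⇒ out
candidate 3: (m,n)=(4,-8) → π∥ = 4-8·τ ≈ -8.94427, π⊥ = 4-8·τ' ≈ 8.94427 ∉ [0.1, 0.5) ⇒ out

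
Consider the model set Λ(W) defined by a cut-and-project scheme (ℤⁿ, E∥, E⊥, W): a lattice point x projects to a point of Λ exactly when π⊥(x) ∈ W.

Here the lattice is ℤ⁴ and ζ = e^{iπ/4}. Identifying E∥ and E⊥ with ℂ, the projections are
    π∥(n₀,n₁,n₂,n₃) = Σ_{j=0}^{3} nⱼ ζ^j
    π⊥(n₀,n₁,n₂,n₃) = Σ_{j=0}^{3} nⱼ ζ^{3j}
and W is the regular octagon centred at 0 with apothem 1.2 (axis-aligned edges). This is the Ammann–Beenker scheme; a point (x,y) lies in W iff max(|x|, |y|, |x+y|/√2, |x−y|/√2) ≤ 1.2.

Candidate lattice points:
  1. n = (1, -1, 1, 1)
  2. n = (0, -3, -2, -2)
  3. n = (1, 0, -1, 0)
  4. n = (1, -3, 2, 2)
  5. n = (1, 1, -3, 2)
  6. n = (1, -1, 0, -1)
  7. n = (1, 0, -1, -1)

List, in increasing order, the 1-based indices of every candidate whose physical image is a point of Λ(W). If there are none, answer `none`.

π⊥(n) = n₀ + n₁ζ³ + n₂ζ⁶ + n₃ζ⁹ where ζ = e^{iπ/4}.
#1 (1, -1, 1, 1): internal (2.4142, -1.0000); octagon support 2.4142 vs apothem 1.2 → ∉ W
#2 (0, -3, -2, -2): internal (0.7071, -1.5355); octagon support 1.5858 vs apothem 1.2 → ∉ W
#3 (1, 0, -1, 0): internal (1.0000, 1.0000); octagon support 1.4142 vs apothem 1.2 → ∉ W
#4 (1, -3, 2, 2): internal (4.5355, -2.7071); octagon support 5.1213 vs apothem 1.2 → ∉ W
#5 (1, 1, -3, 2): internal (1.7071, 5.1213); octagon support 5.1213 vs apothem 1.2 → ∉ W
#6 (1, -1, 0, -1): internal (1.0000, -1.4142); octagon support 1.7071 vs apothem 1.2 → ∉ W
#7 (1, 0, -1, -1): internal (0.2929, 0.2929); octagon support 0.4142 vs apothem 1.2 → ∈ W

7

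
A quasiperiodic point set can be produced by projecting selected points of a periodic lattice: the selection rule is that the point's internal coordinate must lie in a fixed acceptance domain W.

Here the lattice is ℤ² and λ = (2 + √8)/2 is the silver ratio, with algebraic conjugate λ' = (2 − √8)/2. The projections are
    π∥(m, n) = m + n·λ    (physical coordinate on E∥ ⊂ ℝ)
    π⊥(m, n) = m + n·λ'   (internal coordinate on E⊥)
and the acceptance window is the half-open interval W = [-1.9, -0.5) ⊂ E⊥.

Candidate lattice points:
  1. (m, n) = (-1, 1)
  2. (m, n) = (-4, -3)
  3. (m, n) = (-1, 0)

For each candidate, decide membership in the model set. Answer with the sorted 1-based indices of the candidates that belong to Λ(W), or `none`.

1, 3

Compute λ' = (2−√8)/2 = -0.414214, so π⊥(m,n) = m -0.414214·n.
candidate 1: (m,n)=(-1,1) → π∥ = -1+1·λ ≈ 1.414214, π⊥ = -1+1·λ' ≈ -1.414214 ∈ [-1.9, -0.5) ⇒ IN Λ
candidate 2: (m,n)=(-4,-3) → π∥ = -4-3·λ ≈ -11.242641, π⊥ = -4-3·λ' ≈ -2.757359 ∉ [-1.9, -0.5) ⇒ out
candidate 3: (m,n)=(-1,0) → π∥ = -1+0·λ ≈ -1.000000, π⊥ = -1+0·λ' ≈ -1.000000 ∈ [-1.9, -0.5) ⇒ IN Λ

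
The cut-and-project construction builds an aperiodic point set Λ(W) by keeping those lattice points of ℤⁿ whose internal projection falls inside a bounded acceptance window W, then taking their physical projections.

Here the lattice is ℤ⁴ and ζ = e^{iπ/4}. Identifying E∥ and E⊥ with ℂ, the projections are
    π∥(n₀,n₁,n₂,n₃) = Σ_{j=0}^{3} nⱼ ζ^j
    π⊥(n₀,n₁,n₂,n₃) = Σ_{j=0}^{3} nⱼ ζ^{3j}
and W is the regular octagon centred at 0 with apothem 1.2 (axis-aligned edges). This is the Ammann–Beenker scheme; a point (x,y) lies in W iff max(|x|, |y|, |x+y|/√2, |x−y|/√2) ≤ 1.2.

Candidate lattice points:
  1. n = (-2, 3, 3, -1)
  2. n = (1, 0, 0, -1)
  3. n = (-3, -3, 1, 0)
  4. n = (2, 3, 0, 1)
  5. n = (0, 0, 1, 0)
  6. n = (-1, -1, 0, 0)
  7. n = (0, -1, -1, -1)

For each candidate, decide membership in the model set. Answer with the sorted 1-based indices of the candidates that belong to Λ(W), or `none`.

2, 5, 6, 7

Internal map: ζ^{3j} for j=0..3 gives (1,0), (−√2/2,√2/2), (0,−1), (√2/2,√2/2).
#1 (-2, 3, 3, -1): internal (-4.828427, -1.585786); octagon support 4.828427 vs apothem 1.2 → ∉ W
#2 (1, 0, 0, -1): internal (0.292893, -0.707107); octagon support 0.707107 vs apothem 1.2 → ∈ W
#3 (-3, -3, 1, 0): internal (-0.878680, -3.121320); octagon support 3.121320 vs apothem 1.2 → ∉ W
#4 (2, 3, 0, 1): internal (0.585786, 2.828427); octagon support 2.828427 vs apothem 1.2 → ∉ W
#5 (0, 0, 1, 0): internal (0.000000, -1.000000); octagon support 1.000000 vs apothem 1.2 → ∈ W
#6 (-1, -1, 0, 0): internal (-0.292893, -0.707107); octagon support 0.707107 vs apothem 1.2 → ∈ W
#7 (0, -1, -1, -1): internal (0.000000, -0.414214); octagon support 0.414214 vs apothem 1.2 → ∈ W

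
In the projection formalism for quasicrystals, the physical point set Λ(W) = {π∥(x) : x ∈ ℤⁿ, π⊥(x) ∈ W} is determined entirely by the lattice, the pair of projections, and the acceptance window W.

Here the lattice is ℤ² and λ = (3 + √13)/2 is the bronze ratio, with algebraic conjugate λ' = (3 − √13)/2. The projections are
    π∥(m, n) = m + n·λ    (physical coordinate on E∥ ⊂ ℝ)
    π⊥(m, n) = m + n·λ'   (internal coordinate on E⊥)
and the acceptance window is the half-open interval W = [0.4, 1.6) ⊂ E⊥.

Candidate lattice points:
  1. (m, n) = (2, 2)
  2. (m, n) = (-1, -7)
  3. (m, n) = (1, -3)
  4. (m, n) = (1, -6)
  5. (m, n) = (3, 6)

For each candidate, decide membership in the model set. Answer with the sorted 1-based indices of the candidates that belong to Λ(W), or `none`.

1, 2, 5

Numerically λ ≈ 3.302776 and λ' = −1/λ ≈ -0.302776.
candidate 1: (m,n)=(2,2) → π∥ = 2+2·λ ≈ 8.605551, π⊥ = 2+2·λ' ≈ 1.394449 ∈ [0.4, 1.6) ⇒ IN Λ
candidate 2: (m,n)=(-1,-7) → π∥ = -1-7·λ ≈ -24.119429, π⊥ = -1-7·λ' ≈ 1.119429 ∈ [0.4, 1.6) ⇒ IN Λ
candidate 3: (m,n)=(1,-3) → π∥ = 1-3·λ ≈ -8.908327, π⊥ = 1-3·λ' ≈ 1.908327 ∉ [0.4, 1.6) ⇒ out
candidate 4: (m,n)=(1,-6) → π∥ = 1-6·λ ≈ -18.816654, π⊥ = 1-6·λ' ≈ 2.816654 ∉ [0.4, 1.6) ⇒ out
candidate 5: (m,n)=(3,6) → π∥ = 3+6·λ ≈ 22.816654, π⊥ = 3+6·λ' ≈ 1.183346 ∈ [0.4, 1.6) ⇒ IN Λ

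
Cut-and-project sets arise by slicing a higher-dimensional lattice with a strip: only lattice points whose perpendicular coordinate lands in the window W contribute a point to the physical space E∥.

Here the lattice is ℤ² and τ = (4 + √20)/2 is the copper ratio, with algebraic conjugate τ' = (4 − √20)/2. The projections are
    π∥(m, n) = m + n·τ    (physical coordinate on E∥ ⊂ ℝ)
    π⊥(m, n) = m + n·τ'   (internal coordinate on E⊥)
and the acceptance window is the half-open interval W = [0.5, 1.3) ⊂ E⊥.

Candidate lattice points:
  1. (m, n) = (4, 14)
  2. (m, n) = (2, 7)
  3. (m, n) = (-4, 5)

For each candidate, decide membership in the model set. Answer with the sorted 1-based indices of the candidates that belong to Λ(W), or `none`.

Numerically τ ≈ 4.236068 and τ' = −1/τ ≈ -0.236068.
[1] lift (4,14): star map gives 0.695048; window check 0.5 ≤ 0.695048 < 1.3 is true → IN Λ
[2] lift (2,7): star map gives 0.347524; window check 0.5 ≤ 0.347524 < 1.3 is false → out
[3] lift (-4,5): star map gives -5.180340; window check 0.5 ≤ -5.180340 < 1.3 is false → out

1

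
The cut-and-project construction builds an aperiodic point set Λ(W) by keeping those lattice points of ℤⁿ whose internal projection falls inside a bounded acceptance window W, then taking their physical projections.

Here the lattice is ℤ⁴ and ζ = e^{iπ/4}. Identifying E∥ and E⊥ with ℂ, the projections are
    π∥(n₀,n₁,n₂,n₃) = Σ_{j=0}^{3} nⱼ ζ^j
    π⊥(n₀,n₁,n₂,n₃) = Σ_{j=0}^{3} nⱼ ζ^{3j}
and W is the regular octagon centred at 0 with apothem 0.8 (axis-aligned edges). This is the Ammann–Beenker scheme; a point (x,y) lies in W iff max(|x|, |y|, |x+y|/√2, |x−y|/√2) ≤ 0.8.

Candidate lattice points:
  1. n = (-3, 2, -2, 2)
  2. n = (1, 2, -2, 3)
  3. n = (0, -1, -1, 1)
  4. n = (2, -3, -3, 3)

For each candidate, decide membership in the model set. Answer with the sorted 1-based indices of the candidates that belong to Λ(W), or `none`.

Internal map: ζ^{3j} for j=0..3 gives (1,0), (−√2/2,√2/2), (0,−1), (√2/2,√2/2).
candidate 1: n = (-3, 2, -2, 2) → π⊥ ≈ (-3.00000, +4.82843); max(|x|,|y|,|x±y|/√2) = 5.53553 > 0.8 ⇒ ∉ W
candidate 2: n = (1, 2, -2, 3) → π⊥ ≈ (+1.70711, +5.53553); max(|x|,|y|,|x±y|/√2) = 5.53553 > 0.8 ⇒ ∉ W
candidate 3: n = (0, -1, -1, 1) → π⊥ ≈ (+1.41421, +1.00000); max(|x|,|y|,|x±y|/√2) = 1.70711 > 0.8 ⇒ ∉ W
candidate 4: n = (2, -3, -3, 3) → π⊥ ≈ (+6.24264, +3.00000); max(|x|,|y|,|x±y|/√2) = 6.53553 > 0.8 ⇒ ∉ W

none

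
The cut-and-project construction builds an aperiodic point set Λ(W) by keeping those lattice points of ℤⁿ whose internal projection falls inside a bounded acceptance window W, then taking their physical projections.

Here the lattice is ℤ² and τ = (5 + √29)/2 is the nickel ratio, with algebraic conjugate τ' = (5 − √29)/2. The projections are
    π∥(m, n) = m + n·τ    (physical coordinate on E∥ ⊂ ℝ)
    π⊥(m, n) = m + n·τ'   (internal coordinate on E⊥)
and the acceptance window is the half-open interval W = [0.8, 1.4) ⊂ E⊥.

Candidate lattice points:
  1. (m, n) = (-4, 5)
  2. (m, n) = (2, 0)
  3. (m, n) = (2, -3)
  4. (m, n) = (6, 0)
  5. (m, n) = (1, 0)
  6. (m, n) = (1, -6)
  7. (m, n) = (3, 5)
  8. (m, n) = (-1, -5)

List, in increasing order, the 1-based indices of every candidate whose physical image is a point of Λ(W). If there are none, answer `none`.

5

Compute τ' = (5−√29)/2 = -0.192582, so π⊥(m,n) = m -0.192582·n.
#1 (-4,5): internal coord -4 + (5)·τ' = -4.962912; -4.962912 ∉ [0.8, 1.4) → out
#2 (2,0): internal coord 2 + (0)·τ' = +2.000000; +2.000000 ∉ [0.8, 1.4) → out
#3 (2,-3): internal coord 2 + (-3)·τ' = +2.577747; +2.577747 ∉ [0.8, 1.4) → out
#4 (6,0): internal coord 6 + (0)·τ' = +6.000000; +6.000000 ∉ [0.8, 1.4) → out
#5 (1,0): internal coord 1 + (0)·τ' = +1.000000; +1.000000 ∈ [0.8, 1.4) → IN Λ
#6 (1,-6): internal coord 1 + (-6)·τ' = +2.155494; +2.155494 ∉ [0.8, 1.4) → out
#7 (3,5): internal coord 3 + (5)·τ' = +2.037088; +2.037088 ∉ [0.8, 1.4) → out
#8 (-1,-5): internal coord -1 + (-5)·τ' = -0.037088; -0.037088 ∉ [0.8, 1.4) → out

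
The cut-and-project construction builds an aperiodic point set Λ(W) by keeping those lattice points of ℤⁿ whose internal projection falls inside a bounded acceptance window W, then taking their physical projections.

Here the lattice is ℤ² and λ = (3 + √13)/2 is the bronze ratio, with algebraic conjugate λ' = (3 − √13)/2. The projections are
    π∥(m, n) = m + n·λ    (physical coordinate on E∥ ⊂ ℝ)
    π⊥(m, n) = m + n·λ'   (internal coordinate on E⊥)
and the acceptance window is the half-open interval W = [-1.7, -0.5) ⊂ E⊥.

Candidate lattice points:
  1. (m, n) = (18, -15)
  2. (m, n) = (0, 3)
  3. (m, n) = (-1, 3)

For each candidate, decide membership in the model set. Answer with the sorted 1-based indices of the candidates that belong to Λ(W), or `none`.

λ' = (3−√13)/2 ≈ -0.302776.
#1 (18,-15): internal coord 18 + (-15)·λ' = +22.541635; +22.541635 ∉ [-1.7, -0.5) → out
#2 (0,3): internal coord 0 + (3)·λ' = -0.908327; -0.908327 ∈ [-1.7, -0.5) → IN Λ
#3 (-1,3): internal coord -1 + (3)·λ' = -1.908327; -1.908327 ∉ [-1.7, -0.5) → out

2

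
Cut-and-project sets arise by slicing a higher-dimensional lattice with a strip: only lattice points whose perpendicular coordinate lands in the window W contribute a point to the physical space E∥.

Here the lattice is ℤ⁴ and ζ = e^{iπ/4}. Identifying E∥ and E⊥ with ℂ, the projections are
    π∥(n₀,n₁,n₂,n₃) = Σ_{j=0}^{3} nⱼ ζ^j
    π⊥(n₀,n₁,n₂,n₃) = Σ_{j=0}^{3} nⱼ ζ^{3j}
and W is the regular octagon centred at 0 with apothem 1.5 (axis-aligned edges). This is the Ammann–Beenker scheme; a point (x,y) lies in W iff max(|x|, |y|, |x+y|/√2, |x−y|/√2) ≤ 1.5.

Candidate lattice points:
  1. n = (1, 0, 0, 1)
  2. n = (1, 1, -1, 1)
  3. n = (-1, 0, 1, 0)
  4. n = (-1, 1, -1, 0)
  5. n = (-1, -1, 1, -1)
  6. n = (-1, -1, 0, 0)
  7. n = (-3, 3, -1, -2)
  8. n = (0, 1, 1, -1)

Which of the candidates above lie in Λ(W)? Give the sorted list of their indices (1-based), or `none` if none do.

With ζ = e^{iπ/4} the internal vectors are ζ^0,ζ^3,ζ^6,ζ^9.
candidate 1: n = (1, 0, 0, 1) → π⊥ ≈ (+1.707107, +0.707107); max(|x|,|y|,|x±y|/√2) = 1.707107 > 1.5 ⇒ ∉ W
candidate 2: n = (1, 1, -1, 1) → π⊥ ≈ (+1.000000, +2.414214); max(|x|,|y|,|x±y|/√2) = 2.414214 > 1.5 ⇒ ∉ W
candidate 3: n = (-1, 0, 1, 0) → π⊥ ≈ (-1.000000, -1.000000); max(|x|,|y|,|x±y|/√2) = 1.414214 ≤ 1.5 ⇒ ∈ W
candidate 4: n = (-1, 1, -1, 0) → π⊥ ≈ (-1.707107, +1.707107); max(|x|,|y|,|x±y|/√2) = 2.414214 > 1.5 ⇒ ∉ W
candidate 5: n = (-1, -1, 1, -1) → π⊥ ≈ (-1.000000, -2.414214); max(|x|,|y|,|x±y|/√2) = 2.414214 > 1.5 ⇒ ∉ W
candidate 6: n = (-1, -1, 0, 0) → π⊥ ≈ (-0.292893, -0.707107); max(|x|,|y|,|x±y|/√2) = 0.707107 ≤ 1.5 ⇒ ∈ W
candidate 7: n = (-3, 3, -1, -2) → π⊥ ≈ (-6.535534, +1.707107); max(|x|,|y|,|x±y|/√2) = 6.535534 > 1.5 ⇒ ∉ W
candidate 8: n = (0, 1, 1, -1) → π⊥ ≈ (-1.414214, -1.000000); max(|x|,|y|,|x±y|/√2) = 1.707107 > 1.5 ⇒ ∉ W

3, 6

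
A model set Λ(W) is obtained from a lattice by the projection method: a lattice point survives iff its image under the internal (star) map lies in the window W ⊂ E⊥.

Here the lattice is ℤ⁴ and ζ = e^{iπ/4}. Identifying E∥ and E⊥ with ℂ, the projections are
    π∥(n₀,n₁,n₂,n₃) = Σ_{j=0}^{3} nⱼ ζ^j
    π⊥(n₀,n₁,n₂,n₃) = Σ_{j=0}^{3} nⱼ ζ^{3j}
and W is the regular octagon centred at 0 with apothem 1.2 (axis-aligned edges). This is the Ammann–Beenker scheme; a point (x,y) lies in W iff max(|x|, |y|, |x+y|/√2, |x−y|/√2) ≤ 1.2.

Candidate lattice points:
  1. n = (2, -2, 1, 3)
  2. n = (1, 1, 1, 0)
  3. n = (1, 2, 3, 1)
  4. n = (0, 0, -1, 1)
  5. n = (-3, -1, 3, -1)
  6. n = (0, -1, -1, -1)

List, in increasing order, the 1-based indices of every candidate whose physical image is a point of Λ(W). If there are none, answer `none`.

Internal map: ζ^{3j} for j=0..3 gives (1,0), (−√2/2,√2/2), (0,−1), (√2/2,√2/2).
#1 (2, -2, 1, 3): internal (5.535534, -0.292893); octagon support 5.535534 vs apothem 1.2 → ∉ W
#2 (1, 1, 1, 0): internal (0.292893, -0.292893); octagon support 0.414214 vs apothem 1.2 → ∈ W
#3 (1, 2, 3, 1): internal (0.292893, -0.878680); octagon support 0.878680 vs apothem 1.2 → ∈ W
#4 (0, 0, -1, 1): internal (0.707107, 1.707107); octagon support 1.707107 vs apothem 1.2 → ∉ W
#5 (-3, -1, 3, -1): internal (-3.000000, -4.414214); octagon support 5.242641 vs apothem 1.2 → ∉ W
#6 (0, -1, -1, -1): internal (0.000000, -0.414214); octagon support 0.414214 vs apothem 1.2 → ∈ W

2, 3, 6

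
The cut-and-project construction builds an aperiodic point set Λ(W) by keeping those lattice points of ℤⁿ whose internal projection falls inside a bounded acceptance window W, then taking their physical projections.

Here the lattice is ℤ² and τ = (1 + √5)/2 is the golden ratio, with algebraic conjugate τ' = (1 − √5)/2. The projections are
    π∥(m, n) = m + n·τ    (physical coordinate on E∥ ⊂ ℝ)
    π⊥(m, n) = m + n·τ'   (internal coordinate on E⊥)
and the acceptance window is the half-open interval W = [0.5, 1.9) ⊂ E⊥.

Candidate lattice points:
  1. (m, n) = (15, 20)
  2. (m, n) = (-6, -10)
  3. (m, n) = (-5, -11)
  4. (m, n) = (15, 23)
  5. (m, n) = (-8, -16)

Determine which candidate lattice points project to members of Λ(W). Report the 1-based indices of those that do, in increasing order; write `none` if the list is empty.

Numerically τ ≈ 1.61803 and τ' = −1/τ ≈ -0.61803.
[1] lift (15,20): star map gives 2.63932; window check 0.5 ≤ 2.63932 < 1.9 is false → out
[2] lift (-6,-10): star map gives 0.18034; window check 0.5 ≤ 0.18034 < 1.9 is false → out
[3] lift (-5,-11): star map gives 1.79837; window check 0.5 ≤ 1.79837 < 1.9 is true → IN Λ
[4] lift (15,23): star map gives 0.78522; window check 0.5 ≤ 0.78522 < 1.9 is true → IN Λ
[5] lift (-8,-16): star map gives 1.88854; window check 0.5 ≤ 1.88854 < 1.9 is true → IN Λ

3, 4, 5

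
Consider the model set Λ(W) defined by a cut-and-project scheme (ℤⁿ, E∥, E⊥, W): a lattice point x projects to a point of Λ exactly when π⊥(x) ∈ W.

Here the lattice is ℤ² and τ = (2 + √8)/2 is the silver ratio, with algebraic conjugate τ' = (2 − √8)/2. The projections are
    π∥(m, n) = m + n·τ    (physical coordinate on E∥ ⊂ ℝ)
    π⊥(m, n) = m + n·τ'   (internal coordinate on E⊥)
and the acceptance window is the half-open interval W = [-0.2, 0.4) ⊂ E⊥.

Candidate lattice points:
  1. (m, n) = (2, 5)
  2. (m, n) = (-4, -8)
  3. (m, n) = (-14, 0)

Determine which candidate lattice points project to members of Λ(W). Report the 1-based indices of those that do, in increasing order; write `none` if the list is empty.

Numerically τ ≈ 2.4142 and τ' = −1/τ ≈ -0.4142.
#1 (2,5): internal coord 2 + (5)·τ' = -0.0711; -0.0711 ∈ [-0.2, 0.4) → IN Λ
#2 (-4,-8): internal coord -4 + (-8)·τ' = -0.6863; -0.6863 ∉ [-0.2, 0.4) → out
#3 (-14,0): internal coord -14 + (0)·τ' = -14.0000; -14.0000 ∉ [-0.2, 0.4) → out

1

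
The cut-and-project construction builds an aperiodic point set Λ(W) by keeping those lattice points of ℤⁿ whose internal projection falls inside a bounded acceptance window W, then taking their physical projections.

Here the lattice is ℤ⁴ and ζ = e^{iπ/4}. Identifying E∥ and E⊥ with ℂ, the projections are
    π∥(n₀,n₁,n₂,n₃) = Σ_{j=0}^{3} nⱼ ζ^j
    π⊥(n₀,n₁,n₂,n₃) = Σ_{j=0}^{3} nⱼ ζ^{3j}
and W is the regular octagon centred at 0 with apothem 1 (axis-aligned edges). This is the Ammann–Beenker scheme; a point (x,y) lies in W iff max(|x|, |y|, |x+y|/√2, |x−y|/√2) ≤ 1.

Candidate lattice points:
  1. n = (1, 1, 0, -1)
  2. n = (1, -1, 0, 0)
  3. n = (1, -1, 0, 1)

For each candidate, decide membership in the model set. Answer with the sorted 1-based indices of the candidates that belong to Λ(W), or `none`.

1

π⊥(n) = n₀ + n₁ζ³ + n₂ζ⁶ + n₃ζ⁹ where ζ = e^{iπ/4}.
candidate 1: n = (1, 1, 0, -1) → π⊥ ≈ (-0.414214, +0.000000); max(|x|,|y|,|x±y|/√2) = 0.414214 ≤ 1 ⇒ ∈ W
candidate 2: n = (1, -1, 0, 0) → π⊥ ≈ (+1.707107, -0.707107); max(|x|,|y|,|x±y|/√2) = 1.707107 > 1 ⇒ ∉ W
candidate 3: n = (1, -1, 0, 1) → π⊥ ≈ (+2.414214, +0.000000); max(|x|,|y|,|x±y|/√2) = 2.414214 > 1 ⇒ ∉ W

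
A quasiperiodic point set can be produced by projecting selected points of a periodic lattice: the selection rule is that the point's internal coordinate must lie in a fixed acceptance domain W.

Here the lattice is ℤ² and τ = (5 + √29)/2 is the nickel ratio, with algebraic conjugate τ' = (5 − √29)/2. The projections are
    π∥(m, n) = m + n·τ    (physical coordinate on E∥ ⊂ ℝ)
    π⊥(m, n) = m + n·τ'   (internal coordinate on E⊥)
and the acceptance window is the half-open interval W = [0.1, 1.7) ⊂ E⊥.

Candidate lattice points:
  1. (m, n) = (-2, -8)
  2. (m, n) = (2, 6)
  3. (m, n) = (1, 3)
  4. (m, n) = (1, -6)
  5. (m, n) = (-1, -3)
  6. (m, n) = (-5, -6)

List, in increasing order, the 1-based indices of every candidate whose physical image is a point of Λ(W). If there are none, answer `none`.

τ' = (5−√29)/2 ≈ -0.1926.
candidate 1: (m,n)=(-2,-8) → π∥ = -2-8·τ ≈ -43.5407, π⊥ = -2-8·τ' ≈ -0.4593 ∉ [0.1, 1.7) ⇒ out
candidate 2: (m,n)=(2,6) → π∥ = 2+6·τ ≈ 33.1555, π⊥ = 2+6·τ' ≈ 0.8445 ∈ [0.1, 1.7) ⇒ IN Λ
candidate 3: (m,n)=(1,3) → π∥ = 1+3·τ ≈ 16.5777, π⊥ = 1+3·τ' ≈ 0.4223 ∈ [0.1, 1.7) ⇒ IN Λ
candidate 4: (m,n)=(1,-6) → π∥ = 1-6·τ ≈ -30.1555, π⊥ = 1-6·τ' ≈ 2.1555 ∉ [0.1, 1.7) ⇒ out
candidate 5: (m,n)=(-1,-3) → π∥ = -1-3·τ ≈ -16.5777, π⊥ = -1-3·τ' ≈ -0.4223 ∉ [0.1, 1.7) ⇒ out
candidate 6: (m,n)=(-5,-6) → π∥ = -5-6·τ ≈ -36.1555, π⊥ = -5-6·τ' ≈ -3.8445 ∉ [0.1, 1.7) ⇒ out

2, 3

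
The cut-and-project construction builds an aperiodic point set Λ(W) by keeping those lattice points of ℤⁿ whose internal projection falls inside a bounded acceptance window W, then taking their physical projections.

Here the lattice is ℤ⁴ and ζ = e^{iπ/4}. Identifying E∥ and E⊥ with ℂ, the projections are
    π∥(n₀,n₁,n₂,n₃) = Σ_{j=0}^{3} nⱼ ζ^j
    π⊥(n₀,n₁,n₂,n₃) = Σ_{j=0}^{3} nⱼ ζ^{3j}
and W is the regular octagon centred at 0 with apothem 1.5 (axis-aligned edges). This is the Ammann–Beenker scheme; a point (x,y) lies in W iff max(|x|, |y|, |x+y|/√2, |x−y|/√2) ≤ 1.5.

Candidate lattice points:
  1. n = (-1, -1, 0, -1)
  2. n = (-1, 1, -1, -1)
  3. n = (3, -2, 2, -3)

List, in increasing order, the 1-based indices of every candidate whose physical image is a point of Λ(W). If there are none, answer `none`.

Internal map: ζ^{3j} for j=0..3 gives (1,0), (−√2/2,√2/2), (0,−1), (√2/2,√2/2).
candidate 1: n = (-1, -1, 0, -1) → π⊥ ≈ (-1.0000, -1.4142); max(|x|,|y|,|x±y|/√2) = 1.7071 > 1.5 ⇒ ∉ W
candidate 2: n = (-1, 1, -1, -1) → π⊥ ≈ (-2.4142, +1.0000); max(|x|,|y|,|x±y|/√2) = 2.4142 > 1.5 ⇒ ∉ W
candidate 3: n = (3, -2, 2, -3) → π⊥ ≈ (+2.2929, -5.5355); max(|x|,|y|,|x±y|/√2) = 5.5355 > 1.5 ⇒ ∉ W

none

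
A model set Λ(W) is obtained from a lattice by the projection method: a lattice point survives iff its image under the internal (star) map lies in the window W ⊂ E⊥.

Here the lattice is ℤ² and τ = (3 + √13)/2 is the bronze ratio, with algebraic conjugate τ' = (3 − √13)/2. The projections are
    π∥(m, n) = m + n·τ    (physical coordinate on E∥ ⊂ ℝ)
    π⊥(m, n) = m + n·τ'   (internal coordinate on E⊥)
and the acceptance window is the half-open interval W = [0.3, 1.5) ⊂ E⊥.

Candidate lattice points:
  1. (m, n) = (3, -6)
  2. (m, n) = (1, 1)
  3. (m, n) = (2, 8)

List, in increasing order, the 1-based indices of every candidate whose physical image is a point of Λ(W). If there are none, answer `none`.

2

Numerically τ ≈ 3.302776 and τ' = −1/τ ≈ -0.302776.
#1 (3,-6): internal coord 3 + (-6)·τ' = +4.816654; +4.816654 ∉ [0.3, 1.5) → out
#2 (1,1): internal coord 1 + (1)·τ' = +0.697224; +0.697224 ∈ [0.3, 1.5) → IN Λ
#3 (2,8): internal coord 2 + (8)·τ' = -0.422205; -0.422205 ∉ [0.3, 1.5) → out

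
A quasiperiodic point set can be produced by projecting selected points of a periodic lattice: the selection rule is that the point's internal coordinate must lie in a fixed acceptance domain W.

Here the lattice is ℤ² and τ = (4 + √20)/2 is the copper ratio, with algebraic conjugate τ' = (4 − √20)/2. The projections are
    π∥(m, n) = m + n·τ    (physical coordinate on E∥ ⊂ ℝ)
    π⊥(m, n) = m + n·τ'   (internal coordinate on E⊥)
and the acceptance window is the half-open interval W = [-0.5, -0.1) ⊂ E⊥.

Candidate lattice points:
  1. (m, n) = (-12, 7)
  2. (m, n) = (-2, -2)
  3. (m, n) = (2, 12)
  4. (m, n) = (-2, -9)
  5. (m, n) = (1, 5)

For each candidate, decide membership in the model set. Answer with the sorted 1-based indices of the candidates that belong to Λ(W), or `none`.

5

Compute τ' = (4−√20)/2 = -0.2361, so π⊥(m,n) = m -0.2361·n.
[1] lift (-12,7): star map gives -13.6525; window check -0.5 ≤ -13.6525 < -0.1 is false → out
[2] lift (-2,-2): star map gives -1.5279; window check -0.5 ≤ -1.5279 < -0.1 is false → out
[3] lift (2,12): star map gives -0.8328; window check -0.5 ≤ -0.8328 < -0.1 is false → out
[4] lift (-2,-9): star map gives 0.1246; window check -0.5 ≤ 0.1246 < -0.1 is false → out
[5] lift (1,5): star map gives -0.1803; window check -0.5 ≤ -0.1803 < -0.1 is true → IN Λ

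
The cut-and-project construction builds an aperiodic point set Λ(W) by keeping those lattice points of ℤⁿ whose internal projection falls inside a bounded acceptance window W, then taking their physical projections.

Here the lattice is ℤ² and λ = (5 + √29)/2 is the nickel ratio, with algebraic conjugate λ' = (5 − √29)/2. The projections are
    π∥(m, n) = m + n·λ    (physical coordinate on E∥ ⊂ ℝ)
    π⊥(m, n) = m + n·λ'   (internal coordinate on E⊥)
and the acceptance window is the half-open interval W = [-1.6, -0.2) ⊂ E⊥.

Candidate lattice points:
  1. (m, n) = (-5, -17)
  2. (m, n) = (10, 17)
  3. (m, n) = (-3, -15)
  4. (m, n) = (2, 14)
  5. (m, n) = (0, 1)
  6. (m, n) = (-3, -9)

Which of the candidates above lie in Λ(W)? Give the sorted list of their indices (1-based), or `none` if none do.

4, 6

Numerically λ ≈ 5.192582 and λ' = −1/λ ≈ -0.192582.
[1] lift (-5,-17): star map gives -1.726099; window check -1.6 ≤ -1.726099 < -0.2 is false → out
[2] lift (10,17): star map gives 6.726099; window check -1.6 ≤ 6.726099 < -0.2 is false → out
[3] lift (-3,-15): star map gives -0.111264; window check -1.6 ≤ -0.111264 < -0.2 is false → out
[4] lift (2,14): star map gives -0.696154; window check -1.6 ≤ -0.696154 < -0.2 is true → IN Λ
[5] lift (0,1): star map gives -0.192582; window check -1.6 ≤ -0.192582 < -0.2 is false → out
[6] lift (-3,-9): star map gives -1.266758; window check -1.6 ≤ -1.266758 < -0.2 is true → IN Λ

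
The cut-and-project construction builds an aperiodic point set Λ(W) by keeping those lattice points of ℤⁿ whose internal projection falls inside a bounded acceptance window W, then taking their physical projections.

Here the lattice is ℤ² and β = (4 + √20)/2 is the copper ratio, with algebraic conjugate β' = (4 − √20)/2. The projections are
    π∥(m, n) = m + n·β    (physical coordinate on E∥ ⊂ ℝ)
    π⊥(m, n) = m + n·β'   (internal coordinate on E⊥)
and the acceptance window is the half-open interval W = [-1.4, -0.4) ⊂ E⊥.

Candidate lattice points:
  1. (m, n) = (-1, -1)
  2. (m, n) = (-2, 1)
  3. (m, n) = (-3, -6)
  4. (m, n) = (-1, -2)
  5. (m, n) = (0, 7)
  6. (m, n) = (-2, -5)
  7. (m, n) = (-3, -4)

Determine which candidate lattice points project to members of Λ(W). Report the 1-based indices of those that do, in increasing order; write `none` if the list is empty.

β' = (4−√20)/2 ≈ -0.236068.
candidate 1: (m,n)=(-1,-1) → π∥ = -1-1·β ≈ -5.236068, π⊥ = -1-1·β' ≈ -0.763932 ∈ [-1.4, -0.4) ⇒ IN Λ
candidate 2: (m,n)=(-2,1) → π∥ = -2+1·β ≈ 2.236068, π⊥ = -2+1·β' ≈ -2.236068 ∉ [-1.4, -0.4) ⇒ out
candidate 3: (m,n)=(-3,-6) → π∥ = -3-6·β ≈ -28.416408, π⊥ = -3-6·β' ≈ -1.583592 ∉ [-1.4, -0.4) ⇒ out
candidate 4: (m,n)=(-1,-2) → π∥ = -1-2·β ≈ -9.472136, π⊥ = -1-2·β' ≈ -0.527864 ∈ [-1.4, -0.4) ⇒ IN Λ
candidate 5: (m,n)=(0,7) → π∥ = 0+7·β ≈ 29.652476, π⊥ = 0+7·β' ≈ -1.652476 ∉ [-1.4, -0.4) ⇒ out
candidate 6: (m,n)=(-2,-5) → π∥ = -2-5·β ≈ -23.180340, π⊥ = -2-5·β' ≈ -0.819660 ∈ [-1.4, -0.4) ⇒ IN Λ
candidate 7: (m,n)=(-3,-4) → π∥ = -3-4·β ≈ -19.944272, π⊥ = -3-4·β' ≈ -2.055728 ∉ [-1.4, -0.4) ⇒ out

1, 4, 6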